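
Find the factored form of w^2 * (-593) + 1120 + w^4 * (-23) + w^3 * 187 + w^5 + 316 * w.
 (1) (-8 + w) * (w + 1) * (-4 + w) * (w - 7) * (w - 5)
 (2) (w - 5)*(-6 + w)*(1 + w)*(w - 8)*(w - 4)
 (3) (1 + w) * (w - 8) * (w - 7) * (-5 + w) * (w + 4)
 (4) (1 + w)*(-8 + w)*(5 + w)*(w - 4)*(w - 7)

We need to factor w^2 * (-593) + 1120 + w^4 * (-23) + w^3 * 187 + w^5 + 316 * w.
The factored form is (-8 + w) * (w + 1) * (-4 + w) * (w - 7) * (w - 5).
1) (-8 + w) * (w + 1) * (-4 + w) * (w - 7) * (w - 5)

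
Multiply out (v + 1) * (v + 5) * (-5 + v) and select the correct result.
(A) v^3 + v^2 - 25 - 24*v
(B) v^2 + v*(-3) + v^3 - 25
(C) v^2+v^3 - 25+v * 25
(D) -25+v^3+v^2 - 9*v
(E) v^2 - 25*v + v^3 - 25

Expanding (v + 1) * (v + 5) * (-5 + v):
= v^2 - 25*v + v^3 - 25
E) v^2 - 25*v + v^3 - 25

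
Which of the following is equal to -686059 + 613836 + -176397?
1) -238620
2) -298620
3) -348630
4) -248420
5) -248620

First: -686059 + 613836 = -72223
Then: -72223 + -176397 = -248620
5) -248620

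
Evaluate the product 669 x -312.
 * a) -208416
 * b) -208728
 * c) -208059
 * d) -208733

669 * -312 = -208728
b) -208728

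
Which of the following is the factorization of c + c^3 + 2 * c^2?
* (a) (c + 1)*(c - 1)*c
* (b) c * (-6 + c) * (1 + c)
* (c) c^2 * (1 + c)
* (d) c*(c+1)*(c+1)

We need to factor c + c^3 + 2 * c^2.
The factored form is c*(c+1)*(c+1).
d) c*(c+1)*(c+1)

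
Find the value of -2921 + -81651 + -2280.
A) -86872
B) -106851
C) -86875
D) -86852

First: -2921 + -81651 = -84572
Then: -84572 + -2280 = -86852
D) -86852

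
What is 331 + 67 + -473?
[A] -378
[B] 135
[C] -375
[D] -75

First: 331 + 67 = 398
Then: 398 + -473 = -75
D) -75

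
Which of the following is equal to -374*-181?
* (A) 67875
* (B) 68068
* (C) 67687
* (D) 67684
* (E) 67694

-374 * -181 = 67694
E) 67694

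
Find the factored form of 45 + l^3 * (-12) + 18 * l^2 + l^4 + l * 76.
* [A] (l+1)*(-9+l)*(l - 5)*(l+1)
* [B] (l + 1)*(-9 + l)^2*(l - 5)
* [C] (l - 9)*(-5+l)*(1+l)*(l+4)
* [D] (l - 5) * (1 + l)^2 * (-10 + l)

We need to factor 45 + l^3 * (-12) + 18 * l^2 + l^4 + l * 76.
The factored form is (l+1)*(-9+l)*(l - 5)*(l+1).
A) (l+1)*(-9+l)*(l - 5)*(l+1)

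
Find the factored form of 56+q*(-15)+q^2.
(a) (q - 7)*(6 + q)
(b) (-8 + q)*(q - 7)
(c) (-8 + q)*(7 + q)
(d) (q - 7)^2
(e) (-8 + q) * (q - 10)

We need to factor 56+q*(-15)+q^2.
The factored form is (-8 + q)*(q - 7).
b) (-8 + q)*(q - 7)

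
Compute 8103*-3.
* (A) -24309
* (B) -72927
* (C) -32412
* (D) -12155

8103 * -3 = -24309
A) -24309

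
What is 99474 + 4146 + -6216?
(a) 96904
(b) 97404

First: 99474 + 4146 = 103620
Then: 103620 + -6216 = 97404
b) 97404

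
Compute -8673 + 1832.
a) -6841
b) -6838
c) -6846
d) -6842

-8673 + 1832 = -6841
a) -6841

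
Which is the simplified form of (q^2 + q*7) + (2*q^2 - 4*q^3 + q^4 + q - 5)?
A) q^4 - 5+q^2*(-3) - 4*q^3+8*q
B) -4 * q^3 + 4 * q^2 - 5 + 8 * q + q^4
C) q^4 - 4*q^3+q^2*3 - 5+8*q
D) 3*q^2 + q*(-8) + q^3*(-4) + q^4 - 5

Adding the polynomials and combining like terms:
(q^2 + q*7) + (2*q^2 - 4*q^3 + q^4 + q - 5)
= q^4 - 4*q^3+q^2*3 - 5+8*q
C) q^4 - 4*q^3+q^2*3 - 5+8*q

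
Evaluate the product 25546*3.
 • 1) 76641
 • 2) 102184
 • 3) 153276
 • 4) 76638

25546 * 3 = 76638
4) 76638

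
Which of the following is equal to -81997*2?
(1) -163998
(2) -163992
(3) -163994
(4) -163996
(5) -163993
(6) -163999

-81997 * 2 = -163994
3) -163994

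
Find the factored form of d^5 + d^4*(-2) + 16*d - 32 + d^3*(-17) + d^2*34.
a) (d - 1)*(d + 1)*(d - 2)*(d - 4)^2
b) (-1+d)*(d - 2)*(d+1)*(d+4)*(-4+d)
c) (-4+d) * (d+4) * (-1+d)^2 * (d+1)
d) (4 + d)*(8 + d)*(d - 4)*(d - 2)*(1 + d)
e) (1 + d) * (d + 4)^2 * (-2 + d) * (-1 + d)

We need to factor d^5 + d^4*(-2) + 16*d - 32 + d^3*(-17) + d^2*34.
The factored form is (-1+d)*(d - 2)*(d+1)*(d+4)*(-4+d).
b) (-1+d)*(d - 2)*(d+1)*(d+4)*(-4+d)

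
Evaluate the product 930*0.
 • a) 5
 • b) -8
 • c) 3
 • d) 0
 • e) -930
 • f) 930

930 * 0 = 0
d) 0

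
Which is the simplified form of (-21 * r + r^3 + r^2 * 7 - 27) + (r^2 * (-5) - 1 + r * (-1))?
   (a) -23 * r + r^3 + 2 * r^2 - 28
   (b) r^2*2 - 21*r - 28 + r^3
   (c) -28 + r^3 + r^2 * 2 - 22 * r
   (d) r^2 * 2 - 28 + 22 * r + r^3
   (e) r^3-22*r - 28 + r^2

Adding the polynomials and combining like terms:
(-21*r + r^3 + r^2*7 - 27) + (r^2*(-5) - 1 + r*(-1))
= -28 + r^3 + r^2 * 2 - 22 * r
c) -28 + r^3 + r^2 * 2 - 22 * r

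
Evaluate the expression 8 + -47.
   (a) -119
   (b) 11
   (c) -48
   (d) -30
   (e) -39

8 + -47 = -39
e) -39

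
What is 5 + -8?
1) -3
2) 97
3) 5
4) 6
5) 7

5 + -8 = -3
1) -3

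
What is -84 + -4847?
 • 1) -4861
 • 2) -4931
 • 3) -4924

-84 + -4847 = -4931
2) -4931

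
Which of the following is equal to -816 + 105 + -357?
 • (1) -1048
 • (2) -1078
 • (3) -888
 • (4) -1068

First: -816 + 105 = -711
Then: -711 + -357 = -1068
4) -1068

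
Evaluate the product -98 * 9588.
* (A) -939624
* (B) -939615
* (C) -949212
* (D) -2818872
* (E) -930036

-98 * 9588 = -939624
A) -939624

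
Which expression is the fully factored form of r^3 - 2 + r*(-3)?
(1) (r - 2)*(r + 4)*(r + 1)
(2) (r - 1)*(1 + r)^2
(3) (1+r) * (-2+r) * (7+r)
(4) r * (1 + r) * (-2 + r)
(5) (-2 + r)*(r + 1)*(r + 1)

We need to factor r^3 - 2 + r*(-3).
The factored form is (-2 + r)*(r + 1)*(r + 1).
5) (-2 + r)*(r + 1)*(r + 1)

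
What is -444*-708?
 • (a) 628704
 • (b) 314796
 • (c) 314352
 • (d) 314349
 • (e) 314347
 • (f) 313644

-444 * -708 = 314352
c) 314352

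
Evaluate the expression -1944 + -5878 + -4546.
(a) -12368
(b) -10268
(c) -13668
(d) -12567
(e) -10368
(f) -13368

First: -1944 + -5878 = -7822
Then: -7822 + -4546 = -12368
a) -12368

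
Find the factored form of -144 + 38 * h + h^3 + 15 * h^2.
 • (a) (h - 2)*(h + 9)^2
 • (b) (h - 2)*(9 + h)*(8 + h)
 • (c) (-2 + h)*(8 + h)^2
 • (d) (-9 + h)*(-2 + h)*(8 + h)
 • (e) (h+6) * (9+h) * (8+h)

We need to factor -144 + 38 * h + h^3 + 15 * h^2.
The factored form is (h - 2)*(9 + h)*(8 + h).
b) (h - 2)*(9 + h)*(8 + h)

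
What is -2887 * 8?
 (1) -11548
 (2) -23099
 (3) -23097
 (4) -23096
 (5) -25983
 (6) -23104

-2887 * 8 = -23096
4) -23096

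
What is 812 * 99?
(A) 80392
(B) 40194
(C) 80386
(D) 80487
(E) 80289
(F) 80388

812 * 99 = 80388
F) 80388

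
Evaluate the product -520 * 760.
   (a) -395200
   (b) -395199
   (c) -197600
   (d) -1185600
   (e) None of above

-520 * 760 = -395200
a) -395200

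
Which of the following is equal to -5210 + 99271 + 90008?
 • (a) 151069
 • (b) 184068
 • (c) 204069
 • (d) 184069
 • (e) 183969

First: -5210 + 99271 = 94061
Then: 94061 + 90008 = 184069
d) 184069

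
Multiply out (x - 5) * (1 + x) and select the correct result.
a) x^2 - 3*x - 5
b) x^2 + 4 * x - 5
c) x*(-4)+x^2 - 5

Expanding (x - 5) * (1 + x):
= x*(-4)+x^2 - 5
c) x*(-4)+x^2 - 5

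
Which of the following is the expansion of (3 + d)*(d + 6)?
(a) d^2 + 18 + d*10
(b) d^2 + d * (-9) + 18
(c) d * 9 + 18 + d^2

Expanding (3 + d)*(d + 6):
= d * 9 + 18 + d^2
c) d * 9 + 18 + d^2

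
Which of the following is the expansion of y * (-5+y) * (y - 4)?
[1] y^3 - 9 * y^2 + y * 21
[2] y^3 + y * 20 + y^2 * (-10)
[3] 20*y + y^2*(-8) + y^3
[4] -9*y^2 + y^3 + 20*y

Expanding y * (-5+y) * (y - 4):
= -9*y^2 + y^3 + 20*y
4) -9*y^2 + y^3 + 20*y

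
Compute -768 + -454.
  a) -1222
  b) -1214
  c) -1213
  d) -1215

-768 + -454 = -1222
a) -1222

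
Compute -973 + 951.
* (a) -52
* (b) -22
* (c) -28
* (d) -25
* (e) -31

-973 + 951 = -22
b) -22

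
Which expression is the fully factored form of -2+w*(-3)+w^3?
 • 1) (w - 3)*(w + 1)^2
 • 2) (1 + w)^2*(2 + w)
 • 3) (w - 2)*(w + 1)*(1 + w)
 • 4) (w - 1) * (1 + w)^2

We need to factor -2+w*(-3)+w^3.
The factored form is (w - 2)*(w + 1)*(1 + w).
3) (w - 2)*(w + 1)*(1 + w)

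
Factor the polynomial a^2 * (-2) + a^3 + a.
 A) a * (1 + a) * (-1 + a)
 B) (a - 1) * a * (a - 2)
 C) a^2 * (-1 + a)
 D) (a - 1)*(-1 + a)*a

We need to factor a^2 * (-2) + a^3 + a.
The factored form is (a - 1)*(-1 + a)*a.
D) (a - 1)*(-1 + a)*a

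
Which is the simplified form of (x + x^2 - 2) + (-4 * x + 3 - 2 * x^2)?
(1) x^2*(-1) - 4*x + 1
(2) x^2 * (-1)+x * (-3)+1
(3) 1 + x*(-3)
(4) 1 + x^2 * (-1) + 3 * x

Adding the polynomials and combining like terms:
(x + x^2 - 2) + (-4*x + 3 - 2*x^2)
= x^2 * (-1)+x * (-3)+1
2) x^2 * (-1)+x * (-3)+1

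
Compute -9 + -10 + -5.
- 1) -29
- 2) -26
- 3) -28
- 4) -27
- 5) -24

First: -9 + -10 = -19
Then: -19 + -5 = -24
5) -24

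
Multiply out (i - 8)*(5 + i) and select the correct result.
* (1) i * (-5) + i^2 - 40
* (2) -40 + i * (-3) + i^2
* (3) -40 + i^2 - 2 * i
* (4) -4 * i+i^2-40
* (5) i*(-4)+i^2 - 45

Expanding (i - 8)*(5 + i):
= -40 + i * (-3) + i^2
2) -40 + i * (-3) + i^2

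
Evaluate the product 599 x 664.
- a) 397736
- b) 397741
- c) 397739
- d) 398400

599 * 664 = 397736
a) 397736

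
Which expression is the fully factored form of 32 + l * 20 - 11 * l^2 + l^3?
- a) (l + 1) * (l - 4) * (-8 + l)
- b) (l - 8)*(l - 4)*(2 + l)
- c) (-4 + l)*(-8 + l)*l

We need to factor 32 + l * 20 - 11 * l^2 + l^3.
The factored form is (l + 1) * (l - 4) * (-8 + l).
a) (l + 1) * (l - 4) * (-8 + l)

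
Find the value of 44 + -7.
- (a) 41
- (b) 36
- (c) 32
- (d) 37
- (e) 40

44 + -7 = 37
d) 37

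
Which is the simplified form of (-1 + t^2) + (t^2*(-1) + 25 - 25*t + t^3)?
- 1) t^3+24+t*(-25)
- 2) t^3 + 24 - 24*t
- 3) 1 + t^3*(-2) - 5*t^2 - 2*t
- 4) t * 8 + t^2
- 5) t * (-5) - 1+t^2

Adding the polynomials and combining like terms:
(-1 + t^2) + (t^2*(-1) + 25 - 25*t + t^3)
= t^3+24+t*(-25)
1) t^3+24+t*(-25)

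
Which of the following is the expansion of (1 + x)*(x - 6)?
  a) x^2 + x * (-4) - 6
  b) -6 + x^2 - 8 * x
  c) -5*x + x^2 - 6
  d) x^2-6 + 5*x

Expanding (1 + x)*(x - 6):
= -5*x + x^2 - 6
c) -5*x + x^2 - 6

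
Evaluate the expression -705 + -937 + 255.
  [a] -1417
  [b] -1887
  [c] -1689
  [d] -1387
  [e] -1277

First: -705 + -937 = -1642
Then: -1642 + 255 = -1387
d) -1387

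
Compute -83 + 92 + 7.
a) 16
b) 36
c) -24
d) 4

First: -83 + 92 = 9
Then: 9 + 7 = 16
a) 16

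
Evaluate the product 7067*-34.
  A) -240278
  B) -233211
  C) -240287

7067 * -34 = -240278
A) -240278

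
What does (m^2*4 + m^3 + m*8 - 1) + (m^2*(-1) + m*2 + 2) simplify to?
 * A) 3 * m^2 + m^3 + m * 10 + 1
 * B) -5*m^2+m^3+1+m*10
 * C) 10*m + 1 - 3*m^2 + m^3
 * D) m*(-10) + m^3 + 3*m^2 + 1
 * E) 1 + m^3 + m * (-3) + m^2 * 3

Adding the polynomials and combining like terms:
(m^2*4 + m^3 + m*8 - 1) + (m^2*(-1) + m*2 + 2)
= 3 * m^2 + m^3 + m * 10 + 1
A) 3 * m^2 + m^3 + m * 10 + 1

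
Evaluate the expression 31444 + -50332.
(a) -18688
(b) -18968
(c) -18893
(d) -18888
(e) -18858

31444 + -50332 = -18888
d) -18888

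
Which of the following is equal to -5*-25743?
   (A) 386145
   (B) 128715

-5 * -25743 = 128715
B) 128715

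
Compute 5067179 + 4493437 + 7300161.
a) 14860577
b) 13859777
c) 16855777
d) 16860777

First: 5067179 + 4493437 = 9560616
Then: 9560616 + 7300161 = 16860777
d) 16860777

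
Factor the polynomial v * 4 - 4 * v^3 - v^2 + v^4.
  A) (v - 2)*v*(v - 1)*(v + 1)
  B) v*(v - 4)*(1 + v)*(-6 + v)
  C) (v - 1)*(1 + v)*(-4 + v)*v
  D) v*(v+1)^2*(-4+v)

We need to factor v * 4 - 4 * v^3 - v^2 + v^4.
The factored form is (v - 1)*(1 + v)*(-4 + v)*v.
C) (v - 1)*(1 + v)*(-4 + v)*v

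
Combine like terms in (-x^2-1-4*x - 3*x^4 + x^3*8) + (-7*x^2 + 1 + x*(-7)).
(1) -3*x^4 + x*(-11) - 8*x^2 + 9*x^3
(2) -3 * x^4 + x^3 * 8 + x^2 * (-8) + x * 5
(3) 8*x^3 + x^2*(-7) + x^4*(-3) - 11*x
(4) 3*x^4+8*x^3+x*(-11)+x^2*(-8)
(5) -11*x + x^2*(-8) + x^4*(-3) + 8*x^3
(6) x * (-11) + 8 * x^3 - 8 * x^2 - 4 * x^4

Adding the polynomials and combining like terms:
(-x^2 - 1 - 4*x - 3*x^4 + x^3*8) + (-7*x^2 + 1 + x*(-7))
= -11*x + x^2*(-8) + x^4*(-3) + 8*x^3
5) -11*x + x^2*(-8) + x^4*(-3) + 8*x^3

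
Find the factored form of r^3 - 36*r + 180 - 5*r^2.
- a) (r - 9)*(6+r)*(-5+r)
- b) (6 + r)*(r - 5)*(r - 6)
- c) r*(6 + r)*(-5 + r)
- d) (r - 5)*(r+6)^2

We need to factor r^3 - 36*r + 180 - 5*r^2.
The factored form is (6 + r)*(r - 5)*(r - 6).
b) (6 + r)*(r - 5)*(r - 6)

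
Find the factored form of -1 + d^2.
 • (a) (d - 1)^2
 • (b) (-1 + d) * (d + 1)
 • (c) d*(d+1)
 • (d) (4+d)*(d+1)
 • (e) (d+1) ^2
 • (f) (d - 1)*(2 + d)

We need to factor -1 + d^2.
The factored form is (-1 + d) * (d + 1).
b) (-1 + d) * (d + 1)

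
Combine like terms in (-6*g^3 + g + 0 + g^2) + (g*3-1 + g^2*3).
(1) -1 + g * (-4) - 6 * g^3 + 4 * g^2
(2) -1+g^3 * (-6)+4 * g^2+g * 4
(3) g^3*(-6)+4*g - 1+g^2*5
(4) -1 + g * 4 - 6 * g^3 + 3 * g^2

Adding the polynomials and combining like terms:
(-6*g^3 + g + 0 + g^2) + (g*3 - 1 + g^2*3)
= -1+g^3 * (-6)+4 * g^2+g * 4
2) -1+g^3 * (-6)+4 * g^2+g * 4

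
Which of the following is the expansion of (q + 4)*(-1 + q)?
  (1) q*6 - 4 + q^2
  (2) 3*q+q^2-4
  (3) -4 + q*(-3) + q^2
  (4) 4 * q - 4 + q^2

Expanding (q + 4)*(-1 + q):
= 3*q+q^2-4
2) 3*q+q^2-4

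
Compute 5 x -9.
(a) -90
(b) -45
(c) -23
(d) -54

5 * -9 = -45
b) -45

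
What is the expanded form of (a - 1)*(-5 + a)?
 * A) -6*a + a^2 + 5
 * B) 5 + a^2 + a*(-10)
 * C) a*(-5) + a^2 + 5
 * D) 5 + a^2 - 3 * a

Expanding (a - 1)*(-5 + a):
= -6*a + a^2 + 5
A) -6*a + a^2 + 5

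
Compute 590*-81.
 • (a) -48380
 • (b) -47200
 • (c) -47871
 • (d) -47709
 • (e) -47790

590 * -81 = -47790
e) -47790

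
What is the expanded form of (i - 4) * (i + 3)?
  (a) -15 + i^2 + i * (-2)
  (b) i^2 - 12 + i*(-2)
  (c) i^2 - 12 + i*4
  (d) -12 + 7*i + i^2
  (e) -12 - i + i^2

Expanding (i - 4) * (i + 3):
= -12 - i + i^2
e) -12 - i + i^2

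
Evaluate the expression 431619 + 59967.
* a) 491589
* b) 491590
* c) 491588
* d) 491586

431619 + 59967 = 491586
d) 491586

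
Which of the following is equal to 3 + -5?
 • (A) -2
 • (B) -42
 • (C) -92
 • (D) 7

3 + -5 = -2
A) -2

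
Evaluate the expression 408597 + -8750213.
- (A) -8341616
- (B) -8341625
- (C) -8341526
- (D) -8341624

408597 + -8750213 = -8341616
A) -8341616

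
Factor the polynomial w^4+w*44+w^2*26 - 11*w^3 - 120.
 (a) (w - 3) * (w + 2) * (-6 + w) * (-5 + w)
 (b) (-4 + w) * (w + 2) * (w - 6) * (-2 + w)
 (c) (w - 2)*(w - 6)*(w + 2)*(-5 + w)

We need to factor w^4+w*44+w^2*26 - 11*w^3 - 120.
The factored form is (w - 2)*(w - 6)*(w + 2)*(-5 + w).
c) (w - 2)*(w - 6)*(w + 2)*(-5 + w)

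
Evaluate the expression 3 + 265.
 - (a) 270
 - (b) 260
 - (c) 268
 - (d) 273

3 + 265 = 268
c) 268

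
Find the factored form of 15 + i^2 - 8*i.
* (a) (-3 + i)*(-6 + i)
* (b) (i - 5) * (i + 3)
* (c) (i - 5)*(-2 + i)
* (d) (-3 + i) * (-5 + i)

We need to factor 15 + i^2 - 8*i.
The factored form is (-3 + i) * (-5 + i).
d) (-3 + i) * (-5 + i)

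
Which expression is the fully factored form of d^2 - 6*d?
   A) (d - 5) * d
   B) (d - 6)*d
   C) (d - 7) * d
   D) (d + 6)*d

We need to factor d^2 - 6*d.
The factored form is (d - 6)*d.
B) (d - 6)*d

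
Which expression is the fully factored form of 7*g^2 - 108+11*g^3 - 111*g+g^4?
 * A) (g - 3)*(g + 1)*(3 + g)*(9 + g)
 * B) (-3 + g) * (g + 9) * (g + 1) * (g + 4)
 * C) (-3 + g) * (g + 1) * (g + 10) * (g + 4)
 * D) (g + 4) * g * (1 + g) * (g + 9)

We need to factor 7*g^2 - 108+11*g^3 - 111*g+g^4.
The factored form is (-3 + g) * (g + 9) * (g + 1) * (g + 4).
B) (-3 + g) * (g + 9) * (g + 1) * (g + 4)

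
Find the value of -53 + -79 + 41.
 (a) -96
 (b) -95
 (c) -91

First: -53 + -79 = -132
Then: -132 + 41 = -91
c) -91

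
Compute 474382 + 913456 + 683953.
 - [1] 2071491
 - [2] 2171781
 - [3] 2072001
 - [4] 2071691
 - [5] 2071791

First: 474382 + 913456 = 1387838
Then: 1387838 + 683953 = 2071791
5) 2071791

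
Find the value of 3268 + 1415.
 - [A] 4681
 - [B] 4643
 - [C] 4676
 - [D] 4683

3268 + 1415 = 4683
D) 4683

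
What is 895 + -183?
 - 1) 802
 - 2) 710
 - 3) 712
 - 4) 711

895 + -183 = 712
3) 712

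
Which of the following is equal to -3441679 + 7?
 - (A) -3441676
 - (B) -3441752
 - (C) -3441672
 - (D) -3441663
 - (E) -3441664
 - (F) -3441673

-3441679 + 7 = -3441672
C) -3441672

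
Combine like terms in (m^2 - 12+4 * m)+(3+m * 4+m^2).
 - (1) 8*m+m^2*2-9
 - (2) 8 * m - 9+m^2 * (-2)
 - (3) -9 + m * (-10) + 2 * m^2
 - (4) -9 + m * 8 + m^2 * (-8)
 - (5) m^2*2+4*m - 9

Adding the polynomials and combining like terms:
(m^2 - 12 + 4*m) + (3 + m*4 + m^2)
= 8*m+m^2*2-9
1) 8*m+m^2*2-9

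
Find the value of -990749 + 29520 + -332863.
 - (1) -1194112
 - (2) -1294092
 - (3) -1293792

First: -990749 + 29520 = -961229
Then: -961229 + -332863 = -1294092
2) -1294092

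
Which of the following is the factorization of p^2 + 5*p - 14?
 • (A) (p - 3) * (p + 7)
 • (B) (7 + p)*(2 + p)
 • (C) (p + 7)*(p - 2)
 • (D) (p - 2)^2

We need to factor p^2 + 5*p - 14.
The factored form is (p + 7)*(p - 2).
C) (p + 7)*(p - 2)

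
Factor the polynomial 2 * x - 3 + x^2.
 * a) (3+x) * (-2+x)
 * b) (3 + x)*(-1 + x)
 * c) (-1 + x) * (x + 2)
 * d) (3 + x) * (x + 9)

We need to factor 2 * x - 3 + x^2.
The factored form is (3 + x)*(-1 + x).
b) (3 + x)*(-1 + x)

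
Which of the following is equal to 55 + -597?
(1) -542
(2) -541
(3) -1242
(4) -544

55 + -597 = -542
1) -542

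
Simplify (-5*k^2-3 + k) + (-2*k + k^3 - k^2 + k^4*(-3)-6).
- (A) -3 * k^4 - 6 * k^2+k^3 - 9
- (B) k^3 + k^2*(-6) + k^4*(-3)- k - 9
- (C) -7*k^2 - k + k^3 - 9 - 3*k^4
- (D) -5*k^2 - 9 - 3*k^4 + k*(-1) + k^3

Adding the polynomials and combining like terms:
(-5*k^2 - 3 + k) + (-2*k + k^3 - k^2 + k^4*(-3) - 6)
= k^3 + k^2*(-6) + k^4*(-3)- k - 9
B) k^3 + k^2*(-6) + k^4*(-3)- k - 9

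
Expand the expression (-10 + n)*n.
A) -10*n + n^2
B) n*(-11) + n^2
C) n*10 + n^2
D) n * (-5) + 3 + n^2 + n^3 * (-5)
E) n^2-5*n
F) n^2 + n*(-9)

Expanding (-10 + n)*n:
= -10*n + n^2
A) -10*n + n^2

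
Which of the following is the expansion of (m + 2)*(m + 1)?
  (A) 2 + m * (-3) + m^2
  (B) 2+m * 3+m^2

Expanding (m + 2)*(m + 1):
= 2+m * 3+m^2
B) 2+m * 3+m^2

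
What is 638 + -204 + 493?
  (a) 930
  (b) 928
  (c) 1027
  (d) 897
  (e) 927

First: 638 + -204 = 434
Then: 434 + 493 = 927
e) 927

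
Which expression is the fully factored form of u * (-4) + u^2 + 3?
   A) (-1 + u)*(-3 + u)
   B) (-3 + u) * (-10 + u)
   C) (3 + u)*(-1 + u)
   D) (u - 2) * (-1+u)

We need to factor u * (-4) + u^2 + 3.
The factored form is (-1 + u)*(-3 + u).
A) (-1 + u)*(-3 + u)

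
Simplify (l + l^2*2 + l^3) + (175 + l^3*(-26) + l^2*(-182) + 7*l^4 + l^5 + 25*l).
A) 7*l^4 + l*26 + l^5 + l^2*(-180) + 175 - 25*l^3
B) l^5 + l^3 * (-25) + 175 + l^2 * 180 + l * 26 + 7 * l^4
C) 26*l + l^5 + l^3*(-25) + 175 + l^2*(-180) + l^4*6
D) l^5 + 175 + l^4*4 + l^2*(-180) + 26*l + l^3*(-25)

Adding the polynomials and combining like terms:
(l + l^2*2 + l^3) + (175 + l^3*(-26) + l^2*(-182) + 7*l^4 + l^5 + 25*l)
= 7*l^4 + l*26 + l^5 + l^2*(-180) + 175 - 25*l^3
A) 7*l^4 + l*26 + l^5 + l^2*(-180) + 175 - 25*l^3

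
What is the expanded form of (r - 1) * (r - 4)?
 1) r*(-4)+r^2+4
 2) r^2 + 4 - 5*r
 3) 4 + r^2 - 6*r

Expanding (r - 1) * (r - 4):
= r^2 + 4 - 5*r
2) r^2 + 4 - 5*r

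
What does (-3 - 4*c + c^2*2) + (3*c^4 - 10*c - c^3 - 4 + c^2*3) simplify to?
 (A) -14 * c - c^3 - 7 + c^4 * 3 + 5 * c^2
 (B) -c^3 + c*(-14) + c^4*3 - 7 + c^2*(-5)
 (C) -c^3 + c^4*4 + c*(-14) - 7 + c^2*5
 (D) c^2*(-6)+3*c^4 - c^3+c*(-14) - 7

Adding the polynomials and combining like terms:
(-3 - 4*c + c^2*2) + (3*c^4 - 10*c - c^3 - 4 + c^2*3)
= -14 * c - c^3 - 7 + c^4 * 3 + 5 * c^2
A) -14 * c - c^3 - 7 + c^4 * 3 + 5 * c^2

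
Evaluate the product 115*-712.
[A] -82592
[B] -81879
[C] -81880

115 * -712 = -81880
C) -81880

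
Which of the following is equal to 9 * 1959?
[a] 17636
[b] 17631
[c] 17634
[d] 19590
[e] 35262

9 * 1959 = 17631
b) 17631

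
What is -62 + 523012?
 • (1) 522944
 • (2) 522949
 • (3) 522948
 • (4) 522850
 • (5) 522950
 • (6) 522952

-62 + 523012 = 522950
5) 522950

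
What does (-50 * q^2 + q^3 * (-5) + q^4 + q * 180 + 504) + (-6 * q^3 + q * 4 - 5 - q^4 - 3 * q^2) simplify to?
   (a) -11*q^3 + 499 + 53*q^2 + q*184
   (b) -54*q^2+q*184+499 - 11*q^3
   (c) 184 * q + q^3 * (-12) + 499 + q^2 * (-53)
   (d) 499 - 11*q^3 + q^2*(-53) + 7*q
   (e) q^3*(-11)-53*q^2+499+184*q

Adding the polynomials and combining like terms:
(-50*q^2 + q^3*(-5) + q^4 + q*180 + 504) + (-6*q^3 + q*4 - 5 - q^4 - 3*q^2)
= q^3*(-11)-53*q^2+499+184*q
e) q^3*(-11)-53*q^2+499+184*q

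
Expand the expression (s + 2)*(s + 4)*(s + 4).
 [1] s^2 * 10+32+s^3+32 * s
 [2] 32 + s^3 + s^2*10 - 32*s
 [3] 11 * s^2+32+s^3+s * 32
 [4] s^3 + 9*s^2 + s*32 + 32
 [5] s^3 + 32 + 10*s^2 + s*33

Expanding (s + 2)*(s + 4)*(s + 4):
= s^2 * 10+32+s^3+32 * s
1) s^2 * 10+32+s^3+32 * s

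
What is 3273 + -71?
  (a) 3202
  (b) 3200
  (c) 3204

3273 + -71 = 3202
a) 3202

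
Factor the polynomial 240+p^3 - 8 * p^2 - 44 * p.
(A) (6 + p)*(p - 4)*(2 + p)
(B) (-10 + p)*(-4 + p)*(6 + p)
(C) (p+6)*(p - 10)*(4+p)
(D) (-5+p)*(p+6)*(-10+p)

We need to factor 240+p^3 - 8 * p^2 - 44 * p.
The factored form is (-10 + p)*(-4 + p)*(6 + p).
B) (-10 + p)*(-4 + p)*(6 + p)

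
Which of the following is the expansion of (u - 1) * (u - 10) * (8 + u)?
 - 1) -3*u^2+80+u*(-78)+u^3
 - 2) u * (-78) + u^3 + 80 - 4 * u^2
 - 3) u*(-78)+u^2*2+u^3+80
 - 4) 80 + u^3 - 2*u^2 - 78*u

Expanding (u - 1) * (u - 10) * (8 + u):
= -3*u^2+80+u*(-78)+u^3
1) -3*u^2+80+u*(-78)+u^3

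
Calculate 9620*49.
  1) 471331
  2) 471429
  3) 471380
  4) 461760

9620 * 49 = 471380
3) 471380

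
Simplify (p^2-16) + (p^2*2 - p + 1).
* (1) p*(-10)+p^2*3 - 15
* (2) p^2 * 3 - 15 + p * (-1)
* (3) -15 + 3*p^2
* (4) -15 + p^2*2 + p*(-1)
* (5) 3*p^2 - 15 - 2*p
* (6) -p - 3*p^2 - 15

Adding the polynomials and combining like terms:
(p^2 - 16) + (p^2*2 - p + 1)
= p^2 * 3 - 15 + p * (-1)
2) p^2 * 3 - 15 + p * (-1)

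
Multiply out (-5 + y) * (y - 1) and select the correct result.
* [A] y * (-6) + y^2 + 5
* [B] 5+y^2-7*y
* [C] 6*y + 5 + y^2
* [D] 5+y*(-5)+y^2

Expanding (-5 + y) * (y - 1):
= y * (-6) + y^2 + 5
A) y * (-6) + y^2 + 5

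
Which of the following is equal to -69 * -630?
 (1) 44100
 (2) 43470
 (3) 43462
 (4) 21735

-69 * -630 = 43470
2) 43470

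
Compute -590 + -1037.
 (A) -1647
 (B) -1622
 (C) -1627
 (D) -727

-590 + -1037 = -1627
C) -1627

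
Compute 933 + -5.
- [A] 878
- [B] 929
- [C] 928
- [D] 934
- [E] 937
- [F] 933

933 + -5 = 928
C) 928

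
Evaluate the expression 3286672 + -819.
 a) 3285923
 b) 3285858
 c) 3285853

3286672 + -819 = 3285853
c) 3285853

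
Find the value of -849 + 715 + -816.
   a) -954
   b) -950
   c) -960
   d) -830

First: -849 + 715 = -134
Then: -134 + -816 = -950
b) -950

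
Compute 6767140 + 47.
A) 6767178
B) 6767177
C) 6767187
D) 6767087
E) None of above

6767140 + 47 = 6767187
C) 6767187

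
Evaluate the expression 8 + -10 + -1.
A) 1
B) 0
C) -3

First: 8 + -10 = -2
Then: -2 + -1 = -3
C) -3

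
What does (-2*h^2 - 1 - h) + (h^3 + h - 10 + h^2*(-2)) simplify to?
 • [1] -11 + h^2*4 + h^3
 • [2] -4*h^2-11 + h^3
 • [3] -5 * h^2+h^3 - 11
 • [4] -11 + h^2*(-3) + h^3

Adding the polynomials and combining like terms:
(-2*h^2 - 1 - h) + (h^3 + h - 10 + h^2*(-2))
= -4*h^2-11 + h^3
2) -4*h^2-11 + h^3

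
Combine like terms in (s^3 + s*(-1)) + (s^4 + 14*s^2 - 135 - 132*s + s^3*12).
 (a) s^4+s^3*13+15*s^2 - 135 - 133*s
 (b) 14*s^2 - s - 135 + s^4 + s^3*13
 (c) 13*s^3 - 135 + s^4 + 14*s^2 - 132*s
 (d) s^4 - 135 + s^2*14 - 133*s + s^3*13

Adding the polynomials and combining like terms:
(s^3 + s*(-1)) + (s^4 + 14*s^2 - 135 - 132*s + s^3*12)
= s^4 - 135 + s^2*14 - 133*s + s^3*13
d) s^4 - 135 + s^2*14 - 133*s + s^3*13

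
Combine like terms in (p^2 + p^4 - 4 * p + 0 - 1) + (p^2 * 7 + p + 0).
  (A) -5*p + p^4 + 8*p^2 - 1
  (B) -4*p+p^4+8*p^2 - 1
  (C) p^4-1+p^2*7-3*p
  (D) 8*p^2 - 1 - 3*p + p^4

Adding the polynomials and combining like terms:
(p^2 + p^4 - 4*p + 0 - 1) + (p^2*7 + p + 0)
= 8*p^2 - 1 - 3*p + p^4
D) 8*p^2 - 1 - 3*p + p^4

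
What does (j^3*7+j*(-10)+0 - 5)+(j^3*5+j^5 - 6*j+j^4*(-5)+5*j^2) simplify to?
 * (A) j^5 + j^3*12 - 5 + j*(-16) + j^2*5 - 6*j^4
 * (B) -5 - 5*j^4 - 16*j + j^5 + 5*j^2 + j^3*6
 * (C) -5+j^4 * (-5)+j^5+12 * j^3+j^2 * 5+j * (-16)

Adding the polynomials and combining like terms:
(j^3*7 + j*(-10) + 0 - 5) + (j^3*5 + j^5 - 6*j + j^4*(-5) + 5*j^2)
= -5+j^4 * (-5)+j^5+12 * j^3+j^2 * 5+j * (-16)
C) -5+j^4 * (-5)+j^5+12 * j^3+j^2 * 5+j * (-16)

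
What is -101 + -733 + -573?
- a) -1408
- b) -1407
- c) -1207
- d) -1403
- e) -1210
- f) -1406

First: -101 + -733 = -834
Then: -834 + -573 = -1407
b) -1407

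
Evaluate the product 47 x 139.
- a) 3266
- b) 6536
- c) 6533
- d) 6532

47 * 139 = 6533
c) 6533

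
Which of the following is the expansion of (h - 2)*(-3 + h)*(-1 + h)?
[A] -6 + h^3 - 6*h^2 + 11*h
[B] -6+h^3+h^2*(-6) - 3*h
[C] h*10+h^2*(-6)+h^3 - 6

Expanding (h - 2)*(-3 + h)*(-1 + h):
= -6 + h^3 - 6*h^2 + 11*h
A) -6 + h^3 - 6*h^2 + 11*h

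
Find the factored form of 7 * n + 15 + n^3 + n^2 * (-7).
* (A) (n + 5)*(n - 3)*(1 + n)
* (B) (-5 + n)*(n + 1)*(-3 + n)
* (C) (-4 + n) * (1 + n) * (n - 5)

We need to factor 7 * n + 15 + n^3 + n^2 * (-7).
The factored form is (-5 + n)*(n + 1)*(-3 + n).
B) (-5 + n)*(n + 1)*(-3 + n)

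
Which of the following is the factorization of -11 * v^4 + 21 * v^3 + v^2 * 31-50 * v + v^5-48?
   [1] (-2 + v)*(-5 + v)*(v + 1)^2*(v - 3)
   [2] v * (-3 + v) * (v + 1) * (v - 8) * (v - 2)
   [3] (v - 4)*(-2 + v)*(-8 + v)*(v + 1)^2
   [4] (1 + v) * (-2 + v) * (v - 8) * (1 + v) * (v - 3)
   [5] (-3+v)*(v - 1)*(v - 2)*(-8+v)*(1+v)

We need to factor -11 * v^4 + 21 * v^3 + v^2 * 31-50 * v + v^5-48.
The factored form is (1 + v) * (-2 + v) * (v - 8) * (1 + v) * (v - 3).
4) (1 + v) * (-2 + v) * (v - 8) * (1 + v) * (v - 3)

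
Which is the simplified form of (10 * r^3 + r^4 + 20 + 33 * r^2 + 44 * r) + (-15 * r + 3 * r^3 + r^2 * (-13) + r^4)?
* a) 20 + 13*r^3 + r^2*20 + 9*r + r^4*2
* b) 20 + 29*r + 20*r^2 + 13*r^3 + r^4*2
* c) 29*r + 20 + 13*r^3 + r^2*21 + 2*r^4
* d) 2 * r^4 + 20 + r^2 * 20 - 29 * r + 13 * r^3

Adding the polynomials and combining like terms:
(10*r^3 + r^4 + 20 + 33*r^2 + 44*r) + (-15*r + 3*r^3 + r^2*(-13) + r^4)
= 20 + 29*r + 20*r^2 + 13*r^3 + r^4*2
b) 20 + 29*r + 20*r^2 + 13*r^3 + r^4*2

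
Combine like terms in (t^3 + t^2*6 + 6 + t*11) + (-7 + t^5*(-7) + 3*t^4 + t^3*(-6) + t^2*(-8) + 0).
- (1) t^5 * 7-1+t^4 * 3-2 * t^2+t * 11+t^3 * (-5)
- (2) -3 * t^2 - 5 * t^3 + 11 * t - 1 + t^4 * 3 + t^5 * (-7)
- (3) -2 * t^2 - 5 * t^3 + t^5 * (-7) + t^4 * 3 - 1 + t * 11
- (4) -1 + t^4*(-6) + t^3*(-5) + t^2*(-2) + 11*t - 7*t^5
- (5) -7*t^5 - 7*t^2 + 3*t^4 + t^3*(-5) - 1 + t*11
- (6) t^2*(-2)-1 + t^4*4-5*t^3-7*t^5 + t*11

Adding the polynomials and combining like terms:
(t^3 + t^2*6 + 6 + t*11) + (-7 + t^5*(-7) + 3*t^4 + t^3*(-6) + t^2*(-8) + 0)
= -2 * t^2 - 5 * t^3 + t^5 * (-7) + t^4 * 3 - 1 + t * 11
3) -2 * t^2 - 5 * t^3 + t^5 * (-7) + t^4 * 3 - 1 + t * 11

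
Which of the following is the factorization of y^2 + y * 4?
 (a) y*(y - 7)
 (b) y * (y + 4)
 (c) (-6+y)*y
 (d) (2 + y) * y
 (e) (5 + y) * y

We need to factor y^2 + y * 4.
The factored form is y * (y + 4).
b) y * (y + 4)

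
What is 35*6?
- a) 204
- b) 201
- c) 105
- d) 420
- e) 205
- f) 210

35 * 6 = 210
f) 210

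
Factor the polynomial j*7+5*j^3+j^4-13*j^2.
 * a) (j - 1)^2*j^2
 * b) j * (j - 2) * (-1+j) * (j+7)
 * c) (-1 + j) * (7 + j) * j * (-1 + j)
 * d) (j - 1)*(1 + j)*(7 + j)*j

We need to factor j*7+5*j^3+j^4-13*j^2.
The factored form is (-1 + j) * (7 + j) * j * (-1 + j).
c) (-1 + j) * (7 + j) * j * (-1 + j)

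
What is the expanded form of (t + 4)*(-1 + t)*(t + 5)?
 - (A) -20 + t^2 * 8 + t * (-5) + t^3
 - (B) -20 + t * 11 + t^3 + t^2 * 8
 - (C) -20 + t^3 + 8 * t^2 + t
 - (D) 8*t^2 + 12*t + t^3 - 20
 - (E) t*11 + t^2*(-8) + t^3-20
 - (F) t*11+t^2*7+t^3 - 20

Expanding (t + 4)*(-1 + t)*(t + 5):
= -20 + t * 11 + t^3 + t^2 * 8
B) -20 + t * 11 + t^3 + t^2 * 8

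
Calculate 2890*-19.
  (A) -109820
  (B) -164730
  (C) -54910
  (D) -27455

2890 * -19 = -54910
C) -54910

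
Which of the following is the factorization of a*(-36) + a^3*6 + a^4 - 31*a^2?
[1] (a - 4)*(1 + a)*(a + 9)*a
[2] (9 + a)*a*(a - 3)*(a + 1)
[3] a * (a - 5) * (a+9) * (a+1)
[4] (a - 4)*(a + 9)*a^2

We need to factor a*(-36) + a^3*6 + a^4 - 31*a^2.
The factored form is (a - 4)*(1 + a)*(a + 9)*a.
1) (a - 4)*(1 + a)*(a + 9)*a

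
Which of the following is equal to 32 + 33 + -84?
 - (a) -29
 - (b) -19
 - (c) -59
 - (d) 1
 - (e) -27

First: 32 + 33 = 65
Then: 65 + -84 = -19
b) -19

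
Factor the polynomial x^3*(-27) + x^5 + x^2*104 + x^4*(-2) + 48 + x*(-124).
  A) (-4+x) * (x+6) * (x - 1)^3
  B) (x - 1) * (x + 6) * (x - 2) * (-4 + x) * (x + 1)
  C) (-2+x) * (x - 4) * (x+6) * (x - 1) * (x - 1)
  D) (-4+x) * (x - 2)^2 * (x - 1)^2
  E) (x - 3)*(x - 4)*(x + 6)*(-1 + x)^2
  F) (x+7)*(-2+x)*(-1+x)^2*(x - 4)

We need to factor x^3*(-27) + x^5 + x^2*104 + x^4*(-2) + 48 + x*(-124).
The factored form is (-2+x) * (x - 4) * (x+6) * (x - 1) * (x - 1).
C) (-2+x) * (x - 4) * (x+6) * (x - 1) * (x - 1)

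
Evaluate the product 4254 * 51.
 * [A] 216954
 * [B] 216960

4254 * 51 = 216954
A) 216954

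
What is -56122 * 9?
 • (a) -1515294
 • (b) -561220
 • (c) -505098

-56122 * 9 = -505098
c) -505098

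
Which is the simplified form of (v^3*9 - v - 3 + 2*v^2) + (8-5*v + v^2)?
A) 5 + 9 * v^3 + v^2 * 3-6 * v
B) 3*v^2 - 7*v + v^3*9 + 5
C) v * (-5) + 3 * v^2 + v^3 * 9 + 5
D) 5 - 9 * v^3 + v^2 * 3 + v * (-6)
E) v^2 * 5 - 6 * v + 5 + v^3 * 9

Adding the polynomials and combining like terms:
(v^3*9 - v - 3 + 2*v^2) + (8 - 5*v + v^2)
= 5 + 9 * v^3 + v^2 * 3-6 * v
A) 5 + 9 * v^3 + v^2 * 3-6 * v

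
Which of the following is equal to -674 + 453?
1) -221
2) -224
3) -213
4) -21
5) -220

-674 + 453 = -221
1) -221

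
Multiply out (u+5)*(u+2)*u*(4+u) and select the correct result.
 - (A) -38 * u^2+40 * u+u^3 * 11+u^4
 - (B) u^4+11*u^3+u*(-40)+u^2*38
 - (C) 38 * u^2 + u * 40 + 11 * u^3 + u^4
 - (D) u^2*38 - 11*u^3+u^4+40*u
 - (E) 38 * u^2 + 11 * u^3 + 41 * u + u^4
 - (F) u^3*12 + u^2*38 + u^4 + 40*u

Expanding (u+5)*(u+2)*u*(4+u):
= 38 * u^2 + u * 40 + 11 * u^3 + u^4
C) 38 * u^2 + u * 40 + 11 * u^3 + u^4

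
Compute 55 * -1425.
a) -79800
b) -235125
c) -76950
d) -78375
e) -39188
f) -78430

55 * -1425 = -78375
d) -78375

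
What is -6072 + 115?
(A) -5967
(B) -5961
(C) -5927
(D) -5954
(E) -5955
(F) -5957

-6072 + 115 = -5957
F) -5957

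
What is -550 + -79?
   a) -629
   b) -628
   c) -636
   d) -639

-550 + -79 = -629
a) -629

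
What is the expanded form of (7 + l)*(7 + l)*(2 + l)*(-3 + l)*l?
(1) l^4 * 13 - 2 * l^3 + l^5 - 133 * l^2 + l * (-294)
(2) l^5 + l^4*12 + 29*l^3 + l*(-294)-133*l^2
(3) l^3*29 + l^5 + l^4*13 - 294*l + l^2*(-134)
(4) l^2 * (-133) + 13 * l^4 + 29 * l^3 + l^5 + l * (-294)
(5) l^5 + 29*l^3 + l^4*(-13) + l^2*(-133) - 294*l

Expanding (7 + l)*(7 + l)*(2 + l)*(-3 + l)*l:
= l^2 * (-133) + 13 * l^4 + 29 * l^3 + l^5 + l * (-294)
4) l^2 * (-133) + 13 * l^4 + 29 * l^3 + l^5 + l * (-294)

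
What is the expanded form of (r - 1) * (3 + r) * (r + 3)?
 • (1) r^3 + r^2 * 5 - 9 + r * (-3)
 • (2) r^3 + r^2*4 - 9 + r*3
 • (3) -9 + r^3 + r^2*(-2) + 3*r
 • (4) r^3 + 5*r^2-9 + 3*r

Expanding (r - 1) * (3 + r) * (r + 3):
= r^3 + 5*r^2-9 + 3*r
4) r^3 + 5*r^2-9 + 3*r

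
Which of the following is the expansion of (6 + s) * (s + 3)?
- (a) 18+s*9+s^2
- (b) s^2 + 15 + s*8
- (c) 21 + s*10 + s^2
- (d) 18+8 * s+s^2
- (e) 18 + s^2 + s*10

Expanding (6 + s) * (s + 3):
= 18+s*9+s^2
a) 18+s*9+s^2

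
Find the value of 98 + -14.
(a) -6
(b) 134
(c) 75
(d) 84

98 + -14 = 84
d) 84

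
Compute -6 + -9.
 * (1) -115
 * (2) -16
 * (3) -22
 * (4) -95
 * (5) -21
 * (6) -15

-6 + -9 = -15
6) -15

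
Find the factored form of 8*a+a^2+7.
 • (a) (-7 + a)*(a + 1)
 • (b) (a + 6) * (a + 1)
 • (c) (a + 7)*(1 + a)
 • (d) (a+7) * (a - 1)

We need to factor 8*a+a^2+7.
The factored form is (a + 7)*(1 + a).
c) (a + 7)*(1 + a)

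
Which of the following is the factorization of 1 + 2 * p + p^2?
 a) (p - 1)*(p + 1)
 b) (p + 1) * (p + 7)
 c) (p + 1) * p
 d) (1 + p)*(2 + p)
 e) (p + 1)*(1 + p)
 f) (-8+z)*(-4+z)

We need to factor 1 + 2 * p + p^2.
The factored form is (p + 1)*(1 + p).
e) (p + 1)*(1 + p)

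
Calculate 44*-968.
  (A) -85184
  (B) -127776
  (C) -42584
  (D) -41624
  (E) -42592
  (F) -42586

44 * -968 = -42592
E) -42592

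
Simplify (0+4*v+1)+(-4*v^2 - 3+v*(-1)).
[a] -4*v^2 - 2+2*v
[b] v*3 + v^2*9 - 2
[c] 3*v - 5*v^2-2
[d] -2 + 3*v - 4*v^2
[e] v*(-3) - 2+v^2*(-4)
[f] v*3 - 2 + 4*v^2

Adding the polynomials and combining like terms:
(0 + 4*v + 1) + (-4*v^2 - 3 + v*(-1))
= -2 + 3*v - 4*v^2
d) -2 + 3*v - 4*v^2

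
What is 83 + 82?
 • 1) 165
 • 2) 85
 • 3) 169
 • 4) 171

83 + 82 = 165
1) 165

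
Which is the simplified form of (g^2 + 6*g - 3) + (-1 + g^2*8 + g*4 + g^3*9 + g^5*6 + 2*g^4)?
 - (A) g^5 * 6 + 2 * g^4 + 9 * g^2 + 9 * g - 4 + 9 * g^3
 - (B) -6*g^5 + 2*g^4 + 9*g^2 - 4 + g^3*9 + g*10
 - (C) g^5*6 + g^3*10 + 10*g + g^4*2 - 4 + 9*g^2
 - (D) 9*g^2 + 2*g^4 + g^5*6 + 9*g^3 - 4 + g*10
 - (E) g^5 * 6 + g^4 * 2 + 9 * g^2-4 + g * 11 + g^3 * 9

Adding the polynomials and combining like terms:
(g^2 + 6*g - 3) + (-1 + g^2*8 + g*4 + g^3*9 + g^5*6 + 2*g^4)
= 9*g^2 + 2*g^4 + g^5*6 + 9*g^3 - 4 + g*10
D) 9*g^2 + 2*g^4 + g^5*6 + 9*g^3 - 4 + g*10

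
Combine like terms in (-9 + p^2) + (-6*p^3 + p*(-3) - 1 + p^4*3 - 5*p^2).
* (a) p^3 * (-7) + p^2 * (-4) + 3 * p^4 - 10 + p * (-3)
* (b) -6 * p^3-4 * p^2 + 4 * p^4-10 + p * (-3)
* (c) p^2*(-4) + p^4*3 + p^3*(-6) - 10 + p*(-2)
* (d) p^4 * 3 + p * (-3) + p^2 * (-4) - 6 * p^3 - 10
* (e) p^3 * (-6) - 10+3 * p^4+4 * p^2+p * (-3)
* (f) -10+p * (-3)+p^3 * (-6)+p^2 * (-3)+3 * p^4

Adding the polynomials and combining like terms:
(-9 + p^2) + (-6*p^3 + p*(-3) - 1 + p^4*3 - 5*p^2)
= p^4 * 3 + p * (-3) + p^2 * (-4) - 6 * p^3 - 10
d) p^4 * 3 + p * (-3) + p^2 * (-4) - 6 * p^3 - 10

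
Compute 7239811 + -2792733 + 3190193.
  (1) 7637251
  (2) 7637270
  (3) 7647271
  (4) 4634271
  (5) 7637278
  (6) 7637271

First: 7239811 + -2792733 = 4447078
Then: 4447078 + 3190193 = 7637271
6) 7637271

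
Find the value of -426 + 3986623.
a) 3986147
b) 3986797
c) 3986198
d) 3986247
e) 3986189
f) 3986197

-426 + 3986623 = 3986197
f) 3986197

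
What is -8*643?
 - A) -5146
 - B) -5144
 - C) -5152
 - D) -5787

-8 * 643 = -5144
B) -5144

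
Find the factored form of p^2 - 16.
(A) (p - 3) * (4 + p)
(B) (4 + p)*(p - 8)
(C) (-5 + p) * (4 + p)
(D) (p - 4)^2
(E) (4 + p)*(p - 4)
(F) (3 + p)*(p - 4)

We need to factor p^2 - 16.
The factored form is (4 + p)*(p - 4).
E) (4 + p)*(p - 4)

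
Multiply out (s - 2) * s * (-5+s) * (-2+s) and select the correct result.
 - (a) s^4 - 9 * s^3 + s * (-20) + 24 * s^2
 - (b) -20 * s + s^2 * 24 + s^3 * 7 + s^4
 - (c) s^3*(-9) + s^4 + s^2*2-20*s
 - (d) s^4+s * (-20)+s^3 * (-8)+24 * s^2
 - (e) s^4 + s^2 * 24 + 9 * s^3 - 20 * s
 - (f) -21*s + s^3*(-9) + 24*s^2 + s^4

Expanding (s - 2) * s * (-5+s) * (-2+s):
= s^4 - 9 * s^3 + s * (-20) + 24 * s^2
a) s^4 - 9 * s^3 + s * (-20) + 24 * s^2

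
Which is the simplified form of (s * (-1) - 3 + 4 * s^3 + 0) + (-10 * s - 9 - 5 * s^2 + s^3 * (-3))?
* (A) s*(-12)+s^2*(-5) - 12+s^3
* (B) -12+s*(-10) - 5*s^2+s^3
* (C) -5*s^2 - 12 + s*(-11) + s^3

Adding the polynomials and combining like terms:
(s*(-1) - 3 + 4*s^3 + 0) + (-10*s - 9 - 5*s^2 + s^3*(-3))
= -5*s^2 - 12 + s*(-11) + s^3
C) -5*s^2 - 12 + s*(-11) + s^3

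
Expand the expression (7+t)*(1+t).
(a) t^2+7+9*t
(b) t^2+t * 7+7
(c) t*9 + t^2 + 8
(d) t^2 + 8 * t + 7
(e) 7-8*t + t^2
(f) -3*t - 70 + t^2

Expanding (7+t)*(1+t):
= t^2 + 8 * t + 7
d) t^2 + 8 * t + 7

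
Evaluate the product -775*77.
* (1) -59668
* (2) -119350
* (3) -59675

-775 * 77 = -59675
3) -59675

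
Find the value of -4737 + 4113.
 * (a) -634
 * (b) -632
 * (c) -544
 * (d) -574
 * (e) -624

-4737 + 4113 = -624
e) -624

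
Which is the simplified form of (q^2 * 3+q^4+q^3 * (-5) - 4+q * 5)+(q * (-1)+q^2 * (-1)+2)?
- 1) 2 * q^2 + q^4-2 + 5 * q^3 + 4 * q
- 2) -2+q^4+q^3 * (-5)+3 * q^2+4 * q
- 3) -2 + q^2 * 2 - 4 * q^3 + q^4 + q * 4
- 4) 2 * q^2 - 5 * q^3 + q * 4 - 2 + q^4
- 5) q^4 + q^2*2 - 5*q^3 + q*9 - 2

Adding the polynomials and combining like terms:
(q^2*3 + q^4 + q^3*(-5) - 4 + q*5) + (q*(-1) + q^2*(-1) + 2)
= 2 * q^2 - 5 * q^3 + q * 4 - 2 + q^4
4) 2 * q^2 - 5 * q^3 + q * 4 - 2 + q^4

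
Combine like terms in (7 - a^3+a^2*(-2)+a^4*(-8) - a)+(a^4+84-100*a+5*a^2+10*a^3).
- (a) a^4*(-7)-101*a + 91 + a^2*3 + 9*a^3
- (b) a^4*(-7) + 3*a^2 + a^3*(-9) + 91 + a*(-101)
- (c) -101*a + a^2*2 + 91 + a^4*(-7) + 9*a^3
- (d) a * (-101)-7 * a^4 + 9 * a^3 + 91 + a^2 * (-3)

Adding the polynomials and combining like terms:
(7 - a^3 + a^2*(-2) + a^4*(-8) - a) + (a^4 + 84 - 100*a + 5*a^2 + 10*a^3)
= a^4*(-7)-101*a + 91 + a^2*3 + 9*a^3
a) a^4*(-7)-101*a + 91 + a^2*3 + 9*a^3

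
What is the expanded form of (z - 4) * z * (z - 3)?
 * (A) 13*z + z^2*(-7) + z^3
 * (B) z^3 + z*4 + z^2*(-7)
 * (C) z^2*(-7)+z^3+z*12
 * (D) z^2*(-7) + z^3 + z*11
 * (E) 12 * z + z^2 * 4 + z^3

Expanding (z - 4) * z * (z - 3):
= z^2*(-7)+z^3+z*12
C) z^2*(-7)+z^3+z*12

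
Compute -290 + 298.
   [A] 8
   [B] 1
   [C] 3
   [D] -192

-290 + 298 = 8
A) 8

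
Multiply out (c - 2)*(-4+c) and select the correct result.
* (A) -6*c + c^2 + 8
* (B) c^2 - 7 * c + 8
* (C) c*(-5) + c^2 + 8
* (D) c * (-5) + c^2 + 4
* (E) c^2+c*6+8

Expanding (c - 2)*(-4+c):
= -6*c + c^2 + 8
A) -6*c + c^2 + 8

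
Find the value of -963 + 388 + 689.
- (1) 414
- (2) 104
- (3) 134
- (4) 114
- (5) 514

First: -963 + 388 = -575
Then: -575 + 689 = 114
4) 114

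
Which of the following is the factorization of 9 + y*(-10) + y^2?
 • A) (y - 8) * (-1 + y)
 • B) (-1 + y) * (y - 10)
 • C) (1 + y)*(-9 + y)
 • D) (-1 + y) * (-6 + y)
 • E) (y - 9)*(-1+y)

We need to factor 9 + y*(-10) + y^2.
The factored form is (y - 9)*(-1+y).
E) (y - 9)*(-1+y)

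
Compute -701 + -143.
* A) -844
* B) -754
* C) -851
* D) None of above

-701 + -143 = -844
A) -844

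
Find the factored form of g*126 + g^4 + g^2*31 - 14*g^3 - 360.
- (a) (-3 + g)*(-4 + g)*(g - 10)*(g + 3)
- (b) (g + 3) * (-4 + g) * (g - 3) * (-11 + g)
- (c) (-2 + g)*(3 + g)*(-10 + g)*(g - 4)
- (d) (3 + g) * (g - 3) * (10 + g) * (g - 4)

We need to factor g*126 + g^4 + g^2*31 - 14*g^3 - 360.
The factored form is (-3 + g)*(-4 + g)*(g - 10)*(g + 3).
a) (-3 + g)*(-4 + g)*(g - 10)*(g + 3)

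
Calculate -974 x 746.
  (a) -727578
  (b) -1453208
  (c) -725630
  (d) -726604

-974 * 746 = -726604
d) -726604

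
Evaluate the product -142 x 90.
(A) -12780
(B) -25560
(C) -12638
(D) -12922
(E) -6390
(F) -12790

-142 * 90 = -12780
A) -12780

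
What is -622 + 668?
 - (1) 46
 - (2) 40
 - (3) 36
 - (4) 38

-622 + 668 = 46
1) 46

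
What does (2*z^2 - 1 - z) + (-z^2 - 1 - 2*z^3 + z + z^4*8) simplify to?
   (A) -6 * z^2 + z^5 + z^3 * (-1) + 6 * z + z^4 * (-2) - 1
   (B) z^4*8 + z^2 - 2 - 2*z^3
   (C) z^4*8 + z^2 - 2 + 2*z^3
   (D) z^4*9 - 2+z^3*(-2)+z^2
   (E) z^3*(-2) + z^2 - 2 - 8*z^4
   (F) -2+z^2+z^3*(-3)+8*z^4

Adding the polynomials and combining like terms:
(2*z^2 - 1 - z) + (-z^2 - 1 - 2*z^3 + z + z^4*8)
= z^4*8 + z^2 - 2 - 2*z^3
B) z^4*8 + z^2 - 2 - 2*z^3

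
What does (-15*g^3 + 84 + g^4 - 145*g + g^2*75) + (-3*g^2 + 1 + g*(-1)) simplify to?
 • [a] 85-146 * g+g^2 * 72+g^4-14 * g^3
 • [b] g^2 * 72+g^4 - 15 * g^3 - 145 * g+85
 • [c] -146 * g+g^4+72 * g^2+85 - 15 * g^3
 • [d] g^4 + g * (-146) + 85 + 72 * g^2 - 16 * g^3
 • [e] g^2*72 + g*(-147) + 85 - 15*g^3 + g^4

Adding the polynomials and combining like terms:
(-15*g^3 + 84 + g^4 - 145*g + g^2*75) + (-3*g^2 + 1 + g*(-1))
= -146 * g+g^4+72 * g^2+85 - 15 * g^3
c) -146 * g+g^4+72 * g^2+85 - 15 * g^3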